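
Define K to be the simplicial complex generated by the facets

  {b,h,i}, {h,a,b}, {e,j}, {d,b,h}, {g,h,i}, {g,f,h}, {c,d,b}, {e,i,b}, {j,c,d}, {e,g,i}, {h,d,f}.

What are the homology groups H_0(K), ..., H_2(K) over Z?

K has 10 vertices, 20 edges, 10 triangles.
rank ∂_0 = 0, rank ∂_1 = 9 ⇒ b_0 = 10 − 0 − 9 = 1; all invariant factors of ∂_1 are 1 so no torsion. So H_0 ≅ Z.
rank ∂_1 = 9, rank ∂_2 = 10 ⇒ b_1 = 20 − 9 − 10 = 1; all invariant factors of ∂_2 are 1 so no torsion. So H_1 ≅ Z.
rank ∂_2 = 10, rank ∂_3 = 0 ⇒ b_2 = 10 − 10 − 0 = 0. So H_2 ≅ 0.

H_0 ≅ Z,  H_1 ≅ Z,  H_2 = 0.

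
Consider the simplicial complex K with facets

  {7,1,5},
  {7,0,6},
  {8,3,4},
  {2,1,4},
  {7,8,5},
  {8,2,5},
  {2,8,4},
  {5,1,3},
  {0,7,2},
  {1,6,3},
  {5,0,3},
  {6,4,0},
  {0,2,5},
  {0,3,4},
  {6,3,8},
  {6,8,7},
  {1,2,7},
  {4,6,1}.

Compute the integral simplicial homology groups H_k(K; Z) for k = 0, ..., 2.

We work with the vertex ordering 0 < 1 < 2 < 3 < 4 < 5 < 6 < 7 < 8. The simplices of K, each written with vertices in increasing order, are:

  0-simplices (9): [0], [1], [2], [3], [4], [5], [6], [7], [8]
  1-simplices (27): (27 of them)
  2-simplices (18): [0,2,5], [0,2,7], [0,3,4], [0,3,5], [0,4,6], [0,6,7], [1,2,4], [1,2,7], [1,3,5], [1,3,6], [1,4,6], [1,5,7], [2,4,8], [2,5,8], [3,4,8], [3,6,8], [5,7,8], [6,7,8]

Hence C_0 ≅ Z^9, C_1 ≅ Z^27, C_2 ≅ Z^18.

Boundary ∂_1: C_1 → C_0 maps an edge to its endpoints' difference, ∂[p,q] = q − p. For instance
  ∂[0,7] = [7] − [0].
This gives a 9×27 integer matrix of rank 8; reducing to Smith normal form yields diagonal entries (1,1,1,1,1,1,1,1).

Boundary ∂_2: C_2 → C_1 maps a triangle to the signed sum of its edges. For instance
  ∂[1,2,7] = [2,7] − [1,7] + [1,2],
  ∂[0,6,7] = [6,7] − [0,7] + [0,6].
As a 27×18 matrix over Z this has rank 18, with invariant factors (1,1,1,1,1,1,1,1,1,1,1,1,1,1,1,1,1,2).

From H_k ≅ ker(∂_k) / im(∂_{k+1}) we obtain:

  H_0: rank C_0 − rank ∂_1 = 9 − 8 = 1, and the invariant factors of ∂_1 are all 1, so H_0 ≅ Z.
  H_1: rank ker ∂_1 − rank ∂_2 = (27 − 8) − 18 = 1, and ∂_2 has invariant factor 2 > 1, so H_1 ≅ Z ⊕ Z/2.
  H_2: rank ker ∂_2 − rank ∂_3 = (18 − 18) − 0 = 0, and there is no ∂_3, so H_2 ≅ 0.

As a check, the Euler characteristic is 9 − 27 + 18 = 0, which agrees with 1 − 1 + 0 = 0.

H_0 = Z,  H_1 = Z ⊕ Z/2,  H_2 = 0.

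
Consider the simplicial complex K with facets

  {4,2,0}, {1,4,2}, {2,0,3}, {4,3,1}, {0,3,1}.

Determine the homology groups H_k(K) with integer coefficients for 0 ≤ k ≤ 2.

H_0 ≅ Z,  H_1 ≅ Z,  H_2 = 0.

We work with the vertex ordering 0 < 1 < 2 < 3 < 4. The simplices of K, each written with vertices in increasing order, are:

  0-simplices (5): [0], [1], [2], [3], [4]
  1-simplices (10): [0,1], [0,2], [0,3], [0,4], [1,2], [1,3], [1,4], [2,3], [2,4], [3,4]
  2-simplices (5): [0,1,3], [0,2,3], [0,2,4], [1,2,4], [1,3,4]

Hence C_0 ≅ Z^5, C_1 ≅ Z^10, C_2 ≅ Z^5.

∂_1: C_1 → C_0 is given by ∂[p,q] = [q] − [p]. For instance
  ∂[0,3] = [3] − [0].
As a 5×10 matrix over Z this has rank 4, with invariant factors (1,1,1,1).

Boundary ∂_2: C_2 → C_1 sends each 2-simplex [p,q,r] to [q,r] − [p,r] + [p,q]. For instance
  ∂[0,1,3] = [1,3] − [0,3] + [0,1],
  ∂[1,2,4] = [2,4] − [1,4] + [1,2].
This gives a 10×5 integer matrix of rank 5; reducing to Smith normal form yields diagonal entries (1,1,1,1,1).

From H_k ≅ ker(∂_k) / im(∂_{k+1}) we obtain:

  H_0: rank C_0 − rank ∂_1 = 5 − 4 = 1, and the invariant factors of ∂_1 are all 1, so H_0 = Z.
  H_1: rank ker ∂_1 − rank ∂_2 = (10 − 4) − 5 = 1, and the invariant factors of ∂_2 are all 1, so H_1 = Z.
  H_2: rank ker ∂_2 − rank ∂_3 = (5 − 5) − 0 = 0, and there is no ∂_3, so H_2 = 0.

As a check, the Euler characteristic is 5 − 10 + 5 = 0, which agrees with 1 − 1 + 0 = 0.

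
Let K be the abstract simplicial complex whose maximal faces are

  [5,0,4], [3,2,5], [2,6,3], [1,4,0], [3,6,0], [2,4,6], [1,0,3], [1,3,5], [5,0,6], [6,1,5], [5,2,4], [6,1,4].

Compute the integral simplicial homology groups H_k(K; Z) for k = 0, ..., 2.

H_0 ≅ Z,  H_1 ≅ Z/2,  H_2 = 0.

Order the vertices as 0 < 1 < 2 < 3 < 4 < 5 < 6. Listing each simplex with vertices in this order, K has dimension 2 with simplices:

  0-simplices (7): [0], [1], [2], [3], [4], [5], [6]
  1-simplices (18): [0,1], [0,3], [0,4], [0,5], [0,6], [1,3], [1,4], [1,5], [1,6], [2,3], [2,4], [2,5], [2,6], [3,5], [3,6], [4,5], [4,6], [5,6]
  2-simplices (12): [0,1,3], [0,1,4], [0,3,6], [0,4,5], [0,5,6], [1,3,5], [1,4,6], [1,5,6], [2,3,5], [2,3,6], [2,4,5], [2,4,6]

so the chain groups are C_0 ≅ Z^7, C_1 ≅ Z^18, C_2 ≅ Z^12.

The boundary map ∂_1: C_1 → C_0 is given by ∂[p,q] = [q] − [p]. For instance
  ∂[4,6] = [6] − [4].
The resulting 7×18 matrix has rank 6, and its Smith normal form has invariant factors (1,1,1,1,1,1).

The boundary map ∂_2: C_2 → C_1 sends each 2-simplex [p,q,r] to [q,r] − [p,r] + [p,q]. For instance
  ∂[1,4,6] = [4,6] − [1,6] + [1,4],
  ∂[2,3,6] = [3,6] − [2,6] + [2,3].
This gives a 18×12 integer matrix of rank 12; reducing to Smith normal form yields diagonal entries (1,1,1,1,1,1,1,1,1,1,1,2).

Now H_k = ker ∂_k / im ∂_{k+1}, so:

  H_0: rank C_0 − rank ∂_1 = 7 − 6 = 1, and the invariant factors of ∂_1 are all 1, so H_0 = Z.
  H_1: rank ker ∂_1 − rank ∂_2 = (18 − 6) − 12 = 0, and ∂_2 has invariant factor 2 > 1, so H_1 = Z/2.
  H_2: rank ker ∂_2 − rank ∂_3 = (12 − 12) − 0 = 0, and there is no ∂_3, so H_2 = 0.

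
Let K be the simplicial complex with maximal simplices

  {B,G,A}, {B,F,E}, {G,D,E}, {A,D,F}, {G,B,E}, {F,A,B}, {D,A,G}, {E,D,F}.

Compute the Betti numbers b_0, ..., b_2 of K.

Order the vertices as A < B < D < E < F < G. Listing each simplex with vertices in this order, K has dimension 2 with simplices:

  0-simplices (6): A, B, D, E, F, G
  1-simplices (12): AB, AD, AF, AG, BE, BF, BG, DE, DF, DG, EF, EG
  2-simplices (8): ABF, ABG, ADF, ADG, BEF, BEG, DEF, DEG

giving chain groups C_0 ≅ Z^6, C_1 ≅ Z^12, C_2 ≅ Z^8.

Boundary ∂_1: C_1 → C_0 sends each edge [p,q] (with p < q) to q − p.
The 6×12 boundary matrix has rank 5 and Smith normal form diag(1,1,1,1,1).

Boundary ∂_2: C_2 → C_1 sends each 2-simplex [p,q,r] to [q,r] − [p,r] + [p,q]. For instance
  ∂BEG = EG − BG + BE,
  ∂BEF = EF − BF + BE.
This gives a 12×8 integer matrix of rank 7; reducing to Smith normal form yields diagonal entries (1,1,1,1,1,1,1).

Reading off H_k = ker ∂_k / im ∂_{k+1}:

  H_0: rank C_0 − rank ∂_1 = 6 − 5 = 1, and the invariant factors of ∂_1 are all 1, so H_0 = Z.
  H_1: rank ker ∂_1 − rank ∂_2 = (12 − 5) − 7 = 0, and the invariant factors of ∂_2 are all 1, so H_1 = 0.
  H_2: rank ker ∂_2 − rank ∂_3 = (8 − 7) − 0 = 1, and there is no ∂_3, so H_2 = Z.

(K is a triangulation of the 2-sphere S^2.)

Hence the Betti numbers are b_0 = 1, b_1 = 0, b_2 = 1.

b_0 = 1, b_1 = 0, b_2 = 1.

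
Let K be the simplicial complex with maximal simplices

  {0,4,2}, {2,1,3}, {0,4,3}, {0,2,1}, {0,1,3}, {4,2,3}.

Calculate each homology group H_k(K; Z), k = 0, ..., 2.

Take the total order 0 < 1 < 2 < 3 < 4 on the vertex set. Then K (dimension 2) consists of the simplices:

  0-simplices (5): [0], [1], [2], [3], [4]
  1-simplices (9): [0,1], [0,2], [0,3], [0,4], [1,2], [1,3], [2,3], [2,4], [3,4]
  2-simplices (6): [0,1,2], [0,1,3], [0,2,4], [0,3,4], [1,2,3], [2,3,4]

giving chain groups C_0 ≅ Z^5, C_1 ≅ Z^9, C_2 ≅ Z^6.

Boundary ∂_1: C_1 → C_0 is given by ∂[p,q] = [q] − [p].
The resulting 5×9 matrix has rank 4, and its Smith normal form has invariant factors (1,1,1,1).

The boundary map ∂_2: C_2 → C_1 sends each 2-simplex [p,q,r] to [q,r] − [p,r] + [p,q]. For instance
  ∂[0,2,4] = [2,4] − [0,4] + [0,2],
  ∂[0,1,2] = [1,2] − [0,2] + [0,1].
This gives a 9×6 integer matrix of rank 5; reducing to Smith normal form yields diagonal entries (1,1,1,1,1).

From H_k ≅ ker(∂_k) / im(∂_{k+1}) we obtain:

  H_0: rank C_0 − rank ∂_1 = 5 − 4 = 1, and the invariant factors of ∂_1 are all 1, so H_0 ≅ Z.
  H_1: rank ker ∂_1 − rank ∂_2 = (9 − 4) − 5 = 0, and the invariant factors of ∂_2 are all 1, so H_1 ≅ 0.
  H_2: rank ker ∂_2 − rank ∂_3 = (6 − 5) − 0 = 1, and there is no ∂_3, so H_2 ≅ Z.

(K is a triangulation of the 2-sphere S^2.)

H_0 = Z,  H_1 = 0,  H_2 = Z.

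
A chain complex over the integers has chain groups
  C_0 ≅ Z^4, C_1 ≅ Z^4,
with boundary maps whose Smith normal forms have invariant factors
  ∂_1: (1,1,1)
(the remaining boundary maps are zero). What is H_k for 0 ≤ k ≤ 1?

H_0 = Z,  H_1 = Z.

H_0: b_0 = 4 − 0 − 3 = 1; torsion from ∂_1 factors > 1: none. So H_0 = Z.
H_1: b_1 = 4 − 3 − 0 = 1; torsion from ∂_2 factors > 1: none. So H_1 = Z.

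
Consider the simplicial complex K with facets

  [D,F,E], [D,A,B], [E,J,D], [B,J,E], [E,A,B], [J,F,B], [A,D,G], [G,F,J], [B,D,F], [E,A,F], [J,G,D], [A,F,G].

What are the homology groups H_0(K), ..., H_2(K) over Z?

We work with the vertex ordering A < B < D < E < F < G < J. The simplices of K, each written with vertices in increasing order, are:

  0-simplices (7): A, B, D, E, F, G, J
  1-simplices (18): AB, AD, AE, AF, AG, BD, BE, BF, BJ, DE, DF, DG, DJ, EF, EJ, FG, FJ, GJ
  2-simplices (12): ABD, ABE, ADG, AEF, AFG, BDF, BEJ, BFJ, DEF, DEJ, DGJ, FGJ

Hence C_0 ≅ Z^7, C_1 ≅ Z^18, C_2 ≅ Z^12.

Boundary ∂_1: C_1 → C_0 maps an edge to its endpoints' difference, ∂[p,q] = q − p. For instance
  ∂AE = E − A.
This gives a 7×18 integer matrix of rank 6; reducing to Smith normal form yields diagonal entries (1,1,1,1,1,1).

The boundary map ∂_2: C_2 → C_1 maps a triangle to the signed sum of its edges. For instance
  ∂ADG = DG − AG + AD,
  ∂BDF = DF − BF + BD.
As a 18×12 matrix over Z this has rank 12, with invariant factors (1,1,1,1,1,1,1,1,1,1,1,2).

From H_k ≅ ker(∂_k) / im(∂_{k+1}) we obtain:

  H_0: rank C_0 − rank ∂_1 = 7 − 6 = 1, and the invariant factors of ∂_1 are all 1, so H_0 ≅ Z.
  H_1: rank ker ∂_1 − rank ∂_2 = (18 − 6) − 12 = 0, and ∂_2 has invariant factor 2 > 1, so H_1 ≅ Z/2Z.
  H_2: rank ker ∂_2 − rank ∂_3 = (12 − 12) − 0 = 0, and there is no ∂_3, so H_2 ≅ 0.

As a check, the Euler characteristic is 7 − 18 + 12 = 1, which agrees with 1 − 0 + 0 = 1.
(K is a triangulation of the real projective plane RP^2.)

H_0 = Z,  H_1 = Z/2Z,  H_2 = 0.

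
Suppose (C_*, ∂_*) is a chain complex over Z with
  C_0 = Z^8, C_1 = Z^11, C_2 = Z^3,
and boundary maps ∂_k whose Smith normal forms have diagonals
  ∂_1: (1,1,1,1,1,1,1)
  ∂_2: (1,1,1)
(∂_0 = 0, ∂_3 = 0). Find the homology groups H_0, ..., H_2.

H_0: b_0 = 8 − 0 − 7 = 1; torsion from ∂_1 factors > 1: none. So H_0 ≅ Z.
H_1: b_1 = 11 − 7 − 3 = 1; torsion from ∂_2 factors > 1: none. So H_1 ≅ Z.
H_2: b_2 = 3 − 3 − 0 = 0; torsion from ∂_3 factors > 1: none. So H_2 ≅ 0.

H_0 ≅ Z,  H_1 ≅ Z,  H_2 = 0.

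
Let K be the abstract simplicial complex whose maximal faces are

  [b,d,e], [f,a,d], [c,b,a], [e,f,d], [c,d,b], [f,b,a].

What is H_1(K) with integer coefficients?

H_1 = Z.

Take the total order a < b < c < d < e < f on the vertex set. Then K (dimension 2) consists of the simplices:

  0-simplices (6): a, b, c, d, e, f
  1-simplices (12): ab, ac, ad, af, bc, bd, be, bf, cd, de, df, ef
  2-simplices (6): abc, abf, adf, bcd, bde, def

giving chain groups C_0 ≅ Z^6, C_1 ≅ Z^12, C_2 ≅ Z^6.

∂_1: C_1 → C_0 maps an edge to its endpoints' difference, ∂[p,q] = q − p.
The resulting 6×12 matrix has rank 5, and its Smith normal form has invariant factors (1,1,1,1,1).

Boundary ∂_2: C_2 → C_1 maps a triangle to the signed sum of its edges. For instance
  ∂adf = df − af + ad,
  ∂abc = bc − ac + ab.
As a 12×6 matrix over Z this has rank 6, with invariant factors (1,1,1,1,1,1).

From H_k ≅ ker(∂_k) / im(∂_{k+1}) we obtain:

  H_1: rank ker ∂_1 − rank ∂_2 = (12 − 5) − 6 = 1, and the invariant factors of ∂_2 are all 1, so H_1 = Z.

(K is a triangulation of the cylinder S^1 x I.)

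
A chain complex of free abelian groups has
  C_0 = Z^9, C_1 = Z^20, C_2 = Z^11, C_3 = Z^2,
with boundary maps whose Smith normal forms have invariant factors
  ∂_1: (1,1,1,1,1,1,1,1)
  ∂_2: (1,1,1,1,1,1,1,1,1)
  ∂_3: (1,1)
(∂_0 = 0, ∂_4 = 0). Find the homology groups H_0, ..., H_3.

H_0 ≅ Z,  H_1 ≅ Z^3,  H_2 = 0,  H_3 = 0.

H_0: b_0 = 9 − 0 − 8 = 1; torsion from ∂_1 factors > 1: none. So H_0 ≅ Z.
H_1: b_1 = 20 − 8 − 9 = 3; torsion from ∂_2 factors > 1: none. So H_1 ≅ Z^3.
H_2: b_2 = 11 − 9 − 2 = 0; torsion from ∂_3 factors > 1: none. So H_2 ≅ 0.
H_3: b_3 = 2 − 2 − 0 = 0; torsion from ∂_4 factors > 1: none. So H_3 ≅ 0.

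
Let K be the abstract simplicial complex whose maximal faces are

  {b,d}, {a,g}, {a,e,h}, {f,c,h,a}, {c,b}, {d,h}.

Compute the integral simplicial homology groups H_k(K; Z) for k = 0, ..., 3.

H_0 = Z,  H_1 = Z,  H_2 = 0,  H_3 = 0.

K has 8 vertices, 12 edges, 5 triangles, 1 3-simplex.
rank ∂_0 = 0, rank ∂_1 = 7 ⇒ b_0 = 8 − 0 − 7 = 1; all invariant factors of ∂_1 are 1 so no torsion. So H_0 ≅ Z.
rank ∂_1 = 7, rank ∂_2 = 4 ⇒ b_1 = 12 − 7 − 4 = 1; all invariant factors of ∂_2 are 1 so no torsion. So H_1 ≅ Z.
rank ∂_2 = 4, rank ∂_3 = 1 ⇒ b_2 = 5 − 4 − 1 = 0; all invariant factors of ∂_3 are 1 so no torsion. So H_2 ≅ 0.
rank ∂_3 = 1, rank ∂_4 = 0 ⇒ b_3 = 1 − 1 − 0 = 0. So H_3 ≅ 0.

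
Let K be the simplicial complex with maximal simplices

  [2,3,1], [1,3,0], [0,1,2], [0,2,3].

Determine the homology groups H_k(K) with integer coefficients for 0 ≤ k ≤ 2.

H_0 = Z,  H_1 = 0,  H_2 = Z.

We work with the vertex ordering 0 < 1 < 2 < 3. The simplices of K, each written with vertices in increasing order, are:

  0-simplices (4): [0], [1], [2], [3]
  1-simplices (6): [0,1], [0,2], [0,3], [1,2], [1,3], [2,3]
  2-simplices (4): [0,1,2], [0,1,3], [0,2,3], [1,2,3]

so the chain groups are C_0 ≅ Z^4, C_1 ≅ Z^6, C_2 ≅ Z^4.

∂_1: C_1 → C_0 is given by ∂[p,q] = [q] − [p].
This gives a 4×6 integer matrix of rank 3; reducing to Smith normal form yields diagonal entries (1,1,1).

The boundary map ∂_2: C_2 → C_1 sends each 2-simplex [p,q,r] to [q,r] − [p,r] + [p,q]. For instance
  ∂[1,2,3] = [2,3] − [1,3] + [1,2],
  ∂[0,1,3] = [1,3] − [0,3] + [0,1].
The resulting 6×4 matrix has rank 3, and its Smith normal form has invariant factors (1,1,1).

From H_k ≅ ker(∂_k) / im(∂_{k+1}) we obtain:

  H_0: rank C_0 − rank ∂_1 = 4 − 3 = 1, and the invariant factors of ∂_1 are all 1, so H_0 = Z.
  H_1: rank ker ∂_1 − rank ∂_2 = (6 − 3) − 3 = 0, and the invariant factors of ∂_2 are all 1, so H_1 = 0.
  H_2: rank ker ∂_2 − rank ∂_3 = (4 − 3) − 0 = 1, and there is no ∂_3, so H_2 = Z.

As a check, the Euler characteristic is 4 − 6 + 4 = 2, which agrees with 1 − 0 + 1 = 2.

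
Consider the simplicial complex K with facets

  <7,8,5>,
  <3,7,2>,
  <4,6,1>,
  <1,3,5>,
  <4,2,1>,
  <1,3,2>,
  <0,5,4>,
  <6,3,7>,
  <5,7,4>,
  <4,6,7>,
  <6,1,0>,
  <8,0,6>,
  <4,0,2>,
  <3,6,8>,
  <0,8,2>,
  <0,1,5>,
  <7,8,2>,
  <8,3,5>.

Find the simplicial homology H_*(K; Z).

Fix the vertex order 0 < 1 < 2 < 3 < 4 < 5 < 6 < 7 < 8 and write every simplex with vertices in increasing order. Then dim K = 2 and the simplices of K are:

  0-simplices (9): [0], [1], [2], [3], [4], [5], [6], [7], [8]
  1-simplices (27): (27 of them)
  2-simplices (18): [0,1,5], [0,1,6], [0,2,4], [0,2,8], [0,4,5], [0,6,8], [1,2,3], [1,2,4], [1,3,5], [1,4,6], [2,3,7], [2,7,8], [3,5,8], [3,6,7], [3,6,8], [4,5,7], [4,6,7], [5,7,8]

Hence C_0 ≅ Z^9, C_1 ≅ Z^27, C_2 ≅ Z^18.

The boundary map ∂_1: C_1 → C_0 is given by ∂[p,q] = [q] − [p].
This gives a 9×27 integer matrix of rank 8; reducing to Smith normal form yields diagonal entries (1,1,1,1,1,1,1,1).

∂_2: C_2 → C_1 acts by ∂[p,q,r] = [q,r] − [p,r] + [p,q]. For instance
  ∂[0,1,6] = [1,6] − [0,6] + [0,1],
  ∂[1,3,5] = [3,5] − [1,5] + [1,3].
The 27×18 boundary matrix has rank 18 and Smith normal form diag(1,1,1,1,1,1,1,1,1,1,1,1,1,1,1,1,1,2).

Now H_k = ker ∂_k / im ∂_{k+1}, so:

  H_0: rank C_0 − rank ∂_1 = 9 − 8 = 1, and the invariant factors of ∂_1 are all 1, so H_0 ≅ Z.
  H_1: rank ker ∂_1 − rank ∂_2 = (27 − 8) − 18 = 1, and ∂_2 has invariant factor 2 > 1, so H_1 ≅ Z × Z/2.
  H_2: rank ker ∂_2 − rank ∂_3 = (18 − 18) − 0 = 0, and there is no ∂_3, so H_2 ≅ 0.

As a check, the Euler characteristic is 9 − 27 + 18 = 0, which agrees with 1 − 1 + 0 = 0.
(K is a triangulation of the Klein bottle.)

H_0 = Z,  H_1 = Z × Z/2,  H_2 = 0.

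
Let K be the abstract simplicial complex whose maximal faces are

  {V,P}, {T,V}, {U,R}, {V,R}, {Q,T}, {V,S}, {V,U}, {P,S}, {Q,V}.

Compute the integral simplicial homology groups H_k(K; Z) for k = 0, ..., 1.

H_0 ≅ Z,  H_1 ≅ Z^3.

K has 7 vertices, 9 edges.
rank ∂_0 = 0, rank ∂_1 = 6 ⇒ b_0 = 7 − 0 − 6 = 1; all invariant factors of ∂_1 are 1 so no torsion. So H_0 ≅ Z.
rank ∂_1 = 6, rank ∂_2 = 0 ⇒ b_1 = 9 − 6 − 0 = 3. So H_1 ≅ Z^3.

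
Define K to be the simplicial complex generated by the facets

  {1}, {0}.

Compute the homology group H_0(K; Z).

H_0 ≅ Z^2.

Order the vertices as 0 < 1. Listing each simplex with vertices in this order, K has dimension 0 with simplices:

  0-simplices (2): [0], [1]

Hence C_0 ≅ Z^2.

Reading off H_k = ker ∂_k / im ∂_{k+1}:

  H_0: rank C_0 − rank ∂_1 = 2 − 0 = 2, and there is no ∂_1, so H_0 ≅ Z^2.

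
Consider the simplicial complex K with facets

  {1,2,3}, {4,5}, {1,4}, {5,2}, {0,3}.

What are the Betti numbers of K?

b_0 = 1, b_1 = 1, b_2 = 0.

K has 6 vertices, 7 edges, 1 triangle.
rank ∂_0 = 0, rank ∂_1 = 5 ⇒ b_0 = 6 − 0 − 5 = 1; all invariant factors of ∂_1 are 1 so no torsion. So H_0 = Z.
rank ∂_1 = 5, rank ∂_2 = 1 ⇒ b_1 = 7 − 5 − 1 = 1; all invariant factors of ∂_2 are 1 so no torsion. So H_1 = Z.
rank ∂_2 = 1, rank ∂_3 = 0 ⇒ b_2 = 1 − 1 − 0 = 0. So H_2 = 0.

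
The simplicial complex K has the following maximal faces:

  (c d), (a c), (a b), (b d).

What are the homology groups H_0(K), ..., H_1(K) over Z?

Order the vertices as a < b < c < d. Listing each simplex with vertices in this order, K has dimension 1 with simplices:

  0-simplices (4): a, b, c, d
  1-simplices (4): ab, ac, bd, cd

giving chain groups C_0 ≅ Z^4, C_1 ≅ Z^4.

∂_1: C_1 → C_0 maps an edge to its endpoints' difference, ∂[p,q] = q − p. For instance
  ∂bd = d − b.
As a 4×4 matrix over Z this has rank 3, with invariant factors (1,1,1).

From H_k ≅ ker(∂_k) / im(∂_{k+1}) we obtain:

  H_0: rank C_0 − rank ∂_1 = 4 − 3 = 1, and the invariant factors of ∂_1 are all 1, so H_0 = Z.
  H_1: rank ker ∂_1 − rank ∂_2 = (4 − 3) − 0 = 1, and there is no ∂_2, so H_1 = Z.

As a check, the Euler characteristic is 4 − 4 = 0, which agrees with 1 − 1 = 0.
(K is a triangulation of the circle S^1.)

H_0 = Z,  H_1 = Z.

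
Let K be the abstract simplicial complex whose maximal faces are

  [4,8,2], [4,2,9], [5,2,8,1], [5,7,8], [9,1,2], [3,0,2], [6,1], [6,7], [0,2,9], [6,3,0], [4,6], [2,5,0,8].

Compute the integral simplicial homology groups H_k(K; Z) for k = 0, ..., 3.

H_0 = Z,  H_1 = Z^3,  H_2 = 0,  H_3 = 0.

K has 10 vertices, 24 edges, 14 triangles, 2 3-simplices.
rank ∂_0 = 0, rank ∂_1 = 9 ⇒ b_0 = 10 − 0 − 9 = 1; all invariant factors of ∂_1 are 1 so no torsion. So H_0 ≅ Z.
rank ∂_1 = 9, rank ∂_2 = 12 ⇒ b_1 = 24 − 9 − 12 = 3; all invariant factors of ∂_2 are 1 so no torsion. So H_1 ≅ Z^3.
rank ∂_2 = 12, rank ∂_3 = 2 ⇒ b_2 = 14 − 12 − 2 = 0; all invariant factors of ∂_3 are 1 so no torsion. So H_2 ≅ 0.
rank ∂_3 = 2, rank ∂_4 = 0 ⇒ b_3 = 2 − 2 − 0 = 0. So H_3 ≅ 0.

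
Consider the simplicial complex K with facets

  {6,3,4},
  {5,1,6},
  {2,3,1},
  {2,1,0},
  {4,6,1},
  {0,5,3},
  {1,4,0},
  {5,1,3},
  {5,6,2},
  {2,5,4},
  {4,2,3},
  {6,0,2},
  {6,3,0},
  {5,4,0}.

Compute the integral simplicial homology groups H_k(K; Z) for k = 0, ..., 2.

Take the total order 0 < 1 < 2 < 3 < 4 < 5 < 6 on the vertex set. Then K (dimension 2) consists of the simplices:

  0-simplices (7): [0], [1], [2], [3], [4], [5], [6]
  1-simplices (21): [0,1], [0,2], [0,3], [0,4], [0,5], [0,6], [1,2], [1,3], [1,4], [1,5], [1,6], [2,3], [2,4], [2,5], [2,6], [3,4], [3,5], [3,6], [4,5], [4,6], [5,6]
  2-simplices (14): [0,1,2], [0,1,4], [0,2,6], [0,3,5], [0,3,6], [0,4,5], [1,2,3], [1,3,5], [1,4,6], [1,5,6], [2,3,4], [2,4,5], [2,5,6], [3,4,6]

giving chain groups C_0 ≅ Z^7, C_1 ≅ Z^21, C_2 ≅ Z^14.

Boundary ∂_1: C_1 → C_0 sends each edge [p,q] (with p < q) to q − p. For instance
  ∂[0,3] = [3] − [0].
The resulting 7×21 matrix has rank 6, and its Smith normal form has invariant factors (1,1,1,1,1,1).

∂_2: C_2 → C_1 acts by ∂[p,q,r] = [q,r] − [p,r] + [p,q]. For instance
  ∂[0,3,6] = [3,6] − [0,6] + [0,3],
  ∂[0,4,5] = [4,5] − [0,5] + [0,4].
As a 21×14 matrix over Z this has rank 13, with invariant factors (1,1,1,1,1,1,1,1,1,1,1,1,1).

Reading off H_k = ker ∂_k / im ∂_{k+1}:

  H_0: rank C_0 − rank ∂_1 = 7 − 6 = 1, and the invariant factors of ∂_1 are all 1, so H_0 = Z.
  H_1: rank ker ∂_1 − rank ∂_2 = (21 − 6) − 13 = 2, and the invariant factors of ∂_2 are all 1, so H_1 = Z^2.
  H_2: rank ker ∂_2 − rank ∂_3 = (14 − 13) − 0 = 1, and there is no ∂_3, so H_2 = Z.

(K is a triangulation of the torus T^2.)

H_0 = Z,  H_1 = Z^2,  H_2 = Z.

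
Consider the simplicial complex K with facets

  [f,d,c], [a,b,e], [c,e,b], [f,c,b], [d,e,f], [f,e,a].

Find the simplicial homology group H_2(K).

We work with the vertex ordering a < b < c < d < e < f. The simplices of K, each written with vertices in increasing order, are:

  0-simplices (6): a, b, c, d, e, f
  1-simplices (12): ab, ae, af, bc, be, bf, cd, ce, cf, de, df, ef
  2-simplices (6): abe, aef, bce, bcf, cdf, def

giving chain groups C_0 ≅ Z^6, C_1 ≅ Z^12, C_2 ≅ Z^6.

Boundary ∂_1: C_1 → C_0 sends each edge [p,q] (with p < q) to q − p. For instance
  ∂cd = d − c.
As a 6×12 matrix over Z this has rank 5, with invariant factors (1,1,1,1,1).

The boundary map ∂_2: C_2 → C_1 acts by ∂[p,q,r] = [q,r] − [p,r] + [p,q]. For instance
  ∂def = ef − df + de,
  ∂aef = ef − af + ae.
The 12×6 boundary matrix has rank 6 and Smith normal form diag(1,1,1,1,1,1).

Computing H_k = (kernel of ∂_k) / (image of ∂_{k+1}):

  H_2: rank ker ∂_2 − rank ∂_3 = (6 − 6) − 0 = 0, and there is no ∂_3, so H_2 ≅ 0.

(K is a triangulation of the cylinder S^1 x I.)

H_2 = 0.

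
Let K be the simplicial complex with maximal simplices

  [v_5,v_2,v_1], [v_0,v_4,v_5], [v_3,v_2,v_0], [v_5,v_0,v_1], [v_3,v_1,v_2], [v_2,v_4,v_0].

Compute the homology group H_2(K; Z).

H_2 ≅ 0.

We work with the vertex ordering v_0 < v_1 < v_2 < v_3 < v_4 < v_5. The simplices of K, each written with vertices in increasing order, are:

  0-simplices (6): [v_0], [v_1], [v_2], [v_3], [v_4], [v_5]
  1-simplices (12): [v_0,v_1], [v_0,v_2], [v_0,v_3], [v_0,v_4], [v_0,v_5], [v_1,v_2], [v_1,v_3], [v_1,v_5], [v_2,v_3], [v_2,v_4], [v_2,v_5], [v_4,v_5]
  2-simplices (6): [v_0,v_1,v_5], [v_0,v_2,v_3], [v_0,v_2,v_4], [v_0,v_4,v_5], [v_1,v_2,v_3], [v_1,v_2,v_5]

giving chain groups C_0 ≅ Z^6, C_1 ≅ Z^12, C_2 ≅ Z^6.

∂_1: C_1 → C_0 maps an edge to its endpoints' difference, ∂[p,q] = q − p.
This gives a 6×12 integer matrix of rank 5; reducing to Smith normal form yields diagonal entries (1,1,1,1,1).

The boundary map ∂_2: C_2 → C_1 sends each 2-simplex [p,q,r] to [q,r] − [p,r] + [p,q]. For instance
  ∂[v_0,v_1,v_5] = [v_1,v_5] − [v_0,v_5] + [v_0,v_1],
  ∂[v_0,v_2,v_4] = [v_2,v_4] − [v_0,v_4] + [v_0,v_2].
This gives a 12×6 integer matrix of rank 6; reducing to Smith normal form yields diagonal entries (1,1,1,1,1,1).

From H_k ≅ ker(∂_k) / im(∂_{k+1}) we obtain:

  H_2: rank ker ∂_2 − rank ∂_3 = (6 − 6) − 0 = 0, and there is no ∂_3, so H_2 = 0.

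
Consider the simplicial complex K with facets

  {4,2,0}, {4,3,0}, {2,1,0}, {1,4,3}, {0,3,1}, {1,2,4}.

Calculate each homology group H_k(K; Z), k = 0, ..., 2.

H_0 = Z,  H_1 = 0,  H_2 = Z.

Take the total order 0 < 1 < 2 < 3 < 4 on the vertex set. Then K (dimension 2) consists of the simplices:

  0-simplices (5): [0], [1], [2], [3], [4]
  1-simplices (9): [0,1], [0,2], [0,3], [0,4], [1,2], [1,3], [1,4], [2,4], [3,4]
  2-simplices (6): [0,1,2], [0,1,3], [0,2,4], [0,3,4], [1,2,4], [1,3,4]

Hence C_0 ≅ Z^5, C_1 ≅ Z^9, C_2 ≅ Z^6.

The boundary map ∂_1: C_1 → C_0 is given by ∂[p,q] = [q] − [p].
The 5×9 boundary matrix has rank 4 and Smith normal form diag(1,1,1,1).

Boundary ∂_2: C_2 → C_1 acts by ∂[p,q,r] = [q,r] − [p,r] + [p,q]. For instance
  ∂[0,3,4] = [3,4] − [0,4] + [0,3],
  ∂[1,3,4] = [3,4] − [1,4] + [1,3].
As a 9×6 matrix over Z this has rank 5, with invariant factors (1,1,1,1,1).

Computing H_k = (kernel of ∂_k) / (image of ∂_{k+1}):

  H_0: rank C_0 − rank ∂_1 = 5 − 4 = 1, and the invariant factors of ∂_1 are all 1, so H_0 ≅ Z.
  H_1: rank ker ∂_1 − rank ∂_2 = (9 − 4) − 5 = 0, and the invariant factors of ∂_2 are all 1, so H_1 ≅ 0.
  H_2: rank ker ∂_2 − rank ∂_3 = (6 − 5) − 0 = 1, and there is no ∂_3, so H_2 ≅ Z.

As a check, the Euler characteristic is 5 − 9 + 6 = 2, which agrees with 1 − 0 + 1 = 2.
(K is a triangulation of the 2-sphere S^2.)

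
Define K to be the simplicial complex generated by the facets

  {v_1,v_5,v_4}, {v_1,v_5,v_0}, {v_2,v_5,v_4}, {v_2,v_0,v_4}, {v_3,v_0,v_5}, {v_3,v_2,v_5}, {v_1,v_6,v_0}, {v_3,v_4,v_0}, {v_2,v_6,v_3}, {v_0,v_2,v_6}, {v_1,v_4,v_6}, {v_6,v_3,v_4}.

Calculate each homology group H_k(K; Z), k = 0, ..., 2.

Take the total order v_0 < v_1 < v_2 < v_3 < v_4 < v_5 < v_6 on the vertex set. Then K (dimension 2) consists of the simplices:

  0-simplices (7): [v_0], [v_1], [v_2], [v_3], [v_4], [v_5], [v_6]
  1-simplices (18): (18 of them)
  2-simplices (12): (12 of them)

Hence C_0 ≅ Z^7, C_1 ≅ Z^18, C_2 ≅ Z^12.

∂_1: C_1 → C_0 is given by ∂[p,q] = [q] − [p]. For instance
  ∂[v_3,v_5] = [v_5] − [v_3].
The 7×18 boundary matrix has rank 6 and Smith normal form diag(1,1,1,1,1,1).

The boundary map ∂_2: C_2 → C_1 maps a triangle to the signed sum of its edges. For instance
  ∂[v_1,v_4,v_6] = [v_4,v_6] − [v_1,v_6] + [v_1,v_4],
  ∂[v_2,v_4,v_5] = [v_4,v_5] − [v_2,v_5] + [v_2,v_4].
As a 18×12 matrix over Z this has rank 12, with invariant factors (1,1,1,1,1,1,1,1,1,1,1,2).

Computing H_k = (kernel of ∂_k) / (image of ∂_{k+1}):

  H_0: rank C_0 − rank ∂_1 = 7 − 6 = 1, and the invariant factors of ∂_1 are all 1, so H_0 ≅ Z.
  H_1: rank ker ∂_1 − rank ∂_2 = (18 − 6) − 12 = 0, and ∂_2 has invariant factor 2 > 1, so H_1 ≅ Z/2.
  H_2: rank ker ∂_2 − rank ∂_3 = (12 − 12) − 0 = 0, and there is no ∂_3, so H_2 ≅ 0.

H_0 = Z,  H_1 = Z/2,  H_2 = 0.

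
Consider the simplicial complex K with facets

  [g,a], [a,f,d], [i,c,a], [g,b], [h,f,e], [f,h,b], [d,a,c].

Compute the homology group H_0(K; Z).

H_0 ≅ Z.

Fix the vertex order a < b < c < d < e < f < g < h < i and write every simplex with vertices in increasing order. Then dim K = 2 and the simplices of K are:

  0-simplices (9): a, b, c, d, e, f, g, h, i
  1-simplices (14): ac, ad, af, ag, ai, bf, bg, bh, cd, ci, df, ef, eh, fh
  2-simplices (5): acd, aci, adf, bfh, efh

so the chain groups are C_0 ≅ Z^9, C_1 ≅ Z^14, C_2 ≅ Z^5.

∂_1: C_1 → C_0 is given by ∂[p,q] = [q] − [p].
The resulting 9×14 matrix has rank 8, and its Smith normal form has invariant factors (1,1,1,1,1,1,1,1).

∂_2: C_2 → C_1 sends each 2-simplex [p,q,r] to [q,r] − [p,r] + [p,q]. For instance
  ∂adf = df − af + ad,
  ∂efh = fh − eh + ef.
The 14×5 boundary matrix has rank 5 and Smith normal form diag(1,1,1,1,1).

Computing H_k = (kernel of ∂_k) / (image of ∂_{k+1}):

  H_0: rank C_0 − rank ∂_1 = 9 − 8 = 1, and the invariant factors of ∂_1 are all 1, so H_0 ≅ Z.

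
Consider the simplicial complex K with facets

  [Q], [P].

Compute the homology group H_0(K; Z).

We work with the vertex ordering P < Q. The simplices of K, each written with vertices in increasing order, are:

  0-simplices (2): P, Q

Hence C_0 ≅ Z^2.

Reading off H_k = ker ∂_k / im ∂_{k+1}:

  H_0: rank C_0 − rank ∂_1 = 2 − 0 = 2, and there is no ∂_1, so H_0 ≅ Z^2.

H_0 = Z^2.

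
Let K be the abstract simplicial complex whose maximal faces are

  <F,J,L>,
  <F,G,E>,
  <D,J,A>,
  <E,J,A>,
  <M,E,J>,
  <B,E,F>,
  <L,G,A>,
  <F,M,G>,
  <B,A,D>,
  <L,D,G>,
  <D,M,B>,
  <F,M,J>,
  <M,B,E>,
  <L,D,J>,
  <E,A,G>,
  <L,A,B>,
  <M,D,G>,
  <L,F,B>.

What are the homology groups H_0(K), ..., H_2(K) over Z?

H_0 = Z,  H_1 = Z × Z/2,  H_2 = 0.

We work with the vertex ordering A < B < D < E < F < G < J < L < M. The simplices of K, each written with vertices in increasing order, are:

  0-simplices (9): A, B, D, E, F, G, J, L, M
  1-simplices (27): AB, AD, AE, AG, AJ, AL, BD, BE, BF, BL, BM, DG, DJ, DL, DM, EF, EG, EJ, EM, FG, FJ, FL, FM, GL, GM, JL, JM
  2-simplices (18): ABD, ABL, ADJ, AEG, AEJ, AGL, BDM, BEF, BEM, BFL, DGL, DGM, DJL, EFG, EJM, FGM, FJL, FJM

giving chain groups C_0 ≅ Z^9, C_1 ≅ Z^27, C_2 ≅ Z^18.

Boundary ∂_1: C_1 → C_0 is given by ∂[p,q] = [q] − [p]. For instance
  ∂EM = M − E.
The resulting 9×27 matrix has rank 8, and its Smith normal form has invariant factors (1,1,1,1,1,1,1,1).

∂_2: C_2 → C_1 maps a triangle to the signed sum of its edges. For instance
  ∂BEF = EF − BF + BE,
  ∂AEJ = EJ − AJ + AE.
The 27×18 boundary matrix has rank 18 and Smith normal form diag(1,1,1,1,1,1,1,1,1,1,1,1,1,1,1,1,1,2).

Computing H_k = (kernel of ∂_k) / (image of ∂_{k+1}):

  H_0: rank C_0 − rank ∂_1 = 9 − 8 = 1, and the invariant factors of ∂_1 are all 1, so H_0 = Z.
  H_1: rank ker ∂_1 − rank ∂_2 = (27 − 8) − 18 = 1, and ∂_2 has invariant factor 2 > 1, so H_1 = Z × Z/2.
  H_2: rank ker ∂_2 − rank ∂_3 = (18 − 18) − 0 = 0, and there is no ∂_3, so H_2 = 0.

As a check, the Euler characteristic is 9 − 27 + 18 = 0, which agrees with 1 − 1 + 0 = 0.
(K is a triangulation of the Klein bottle.)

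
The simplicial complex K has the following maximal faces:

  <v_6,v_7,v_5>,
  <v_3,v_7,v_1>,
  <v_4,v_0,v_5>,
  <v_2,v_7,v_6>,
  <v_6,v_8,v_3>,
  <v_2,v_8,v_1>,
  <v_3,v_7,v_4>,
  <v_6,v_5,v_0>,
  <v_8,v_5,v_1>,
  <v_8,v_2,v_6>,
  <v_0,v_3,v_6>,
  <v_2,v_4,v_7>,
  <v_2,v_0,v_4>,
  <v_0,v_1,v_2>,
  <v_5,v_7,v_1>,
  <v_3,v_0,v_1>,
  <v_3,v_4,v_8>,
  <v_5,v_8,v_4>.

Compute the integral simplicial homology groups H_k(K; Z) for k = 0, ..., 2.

H_0 = Z,  H_1 = Z^2,  H_2 = Z.

Order the vertices as v_0 < v_1 < v_2 < v_3 < v_4 < v_5 < v_6 < v_7 < v_8. Listing each simplex with vertices in this order, K has dimension 2 with simplices:

  0-simplices (9): [v_0], [v_1], [v_2], [v_3], [v_4], [v_5], [v_6], [v_7], [v_8]
  1-simplices (27): (27 of them)
  2-simplices (18): (18 of them)

so the chain groups are C_0 ≅ Z^9, C_1 ≅ Z^27, C_2 ≅ Z^18.

∂_1: C_1 → C_0 is given by ∂[p,q] = [q] − [p].
This gives a 9×27 integer matrix of rank 8; reducing to Smith normal form yields diagonal entries (1,1,1,1,1,1,1,1).

The boundary map ∂_2: C_2 → C_1 sends each 2-simplex [p,q,r] to [q,r] − [p,r] + [p,q]. For instance
  ∂[v_3,v_4,v_7] = [v_4,v_7] − [v_3,v_7] + [v_3,v_4],
  ∂[v_2,v_6,v_8] = [v_6,v_8] − [v_2,v_8] + [v_2,v_6].
As a 27×18 matrix over Z this has rank 17, with invariant factors (1,1,1,1,1,1,1,1,1,1,1,1,1,1,1,1,1).

Now H_k = ker ∂_k / im ∂_{k+1}, so:

  H_0: rank C_0 − rank ∂_1 = 9 − 8 = 1, and the invariant factors of ∂_1 are all 1, so H_0 = Z.
  H_1: rank ker ∂_1 − rank ∂_2 = (27 − 8) − 17 = 2, and the invariant factors of ∂_2 are all 1, so H_1 = Z^2.
  H_2: rank ker ∂_2 − rank ∂_3 = (18 − 17) − 0 = 1, and there is no ∂_3, so H_2 = Z.

As a check, the Euler characteristic is 9 − 27 + 18 = 0, which agrees with 1 − 2 + 1 = 0.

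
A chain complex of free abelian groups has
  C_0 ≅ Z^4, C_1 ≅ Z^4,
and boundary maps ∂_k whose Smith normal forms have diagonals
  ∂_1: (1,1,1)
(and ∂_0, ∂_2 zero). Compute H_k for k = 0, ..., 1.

H_0: b_0 = 4 − 0 − 3 = 1; torsion from ∂_1 factors > 1: none. So H_0 = Z.
H_1: b_1 = 4 − 3 − 0 = 1; torsion from ∂_2 factors > 1: none. So H_1 = Z.

H_0 = Z,  H_1 = Z.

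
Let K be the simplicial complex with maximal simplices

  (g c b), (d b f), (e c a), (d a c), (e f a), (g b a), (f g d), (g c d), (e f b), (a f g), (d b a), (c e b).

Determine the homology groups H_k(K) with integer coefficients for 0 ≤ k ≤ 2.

We work with the vertex ordering a < b < c < d < e < f < g. The simplices of K, each written with vertices in increasing order, are:

  0-simplices (7): a, b, c, d, e, f, g
  1-simplices (18): ab, ac, ad, ae, af, ag, bc, bd, be, bf, bg, cd, ce, cg, df, dg, ef, fg
  2-simplices (12): abd, abg, acd, ace, aef, afg, bce, bcg, bdf, bef, cdg, dfg

Hence C_0 ≅ Z^7, C_1 ≅ Z^18, C_2 ≅ Z^12.

∂_1: C_1 → C_0 is given by ∂[p,q] = [q] − [p].
The 7×18 boundary matrix has rank 6 and Smith normal form diag(1,1,1,1,1,1).

Boundary ∂_2: C_2 → C_1 sends each 2-simplex [p,q,r] to [q,r] − [p,r] + [p,q]. For instance
  ∂bdf = df − bf + bd,
  ∂ace = ce − ae + ac.
As a 18×12 matrix over Z this has rank 12, with invariant factors (1,1,1,1,1,1,1,1,1,1,1,2).

Computing H_k = (kernel of ∂_k) / (image of ∂_{k+1}):

  H_0: rank C_0 − rank ∂_1 = 7 − 6 = 1, and the invariant factors of ∂_1 are all 1, so H_0 = Z.
  H_1: rank ker ∂_1 − rank ∂_2 = (18 − 6) − 12 = 0, and ∂_2 has invariant factor 2 > 1, so H_1 = Z/2.
  H_2: rank ker ∂_2 − rank ∂_3 = (12 − 12) − 0 = 0, and there is no ∂_3, so H_2 = 0.

As a check, the Euler characteristic is 7 − 18 + 12 = 1, which agrees with 1 − 0 + 0 = 1.
(K is a triangulation of the real projective plane RP^2.)

H_0 = Z,  H_1 = Z/2,  H_2 = 0.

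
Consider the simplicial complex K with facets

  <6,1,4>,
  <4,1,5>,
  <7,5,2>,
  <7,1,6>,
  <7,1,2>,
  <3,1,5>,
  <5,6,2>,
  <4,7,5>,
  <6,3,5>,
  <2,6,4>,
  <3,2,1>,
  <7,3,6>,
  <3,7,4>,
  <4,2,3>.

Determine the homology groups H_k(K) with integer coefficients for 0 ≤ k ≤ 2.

K has 7 vertices, 21 edges, 14 triangles.
rank ∂_0 = 0, rank ∂_1 = 6 ⇒ b_0 = 7 − 0 − 6 = 1; all invariant factors of ∂_1 are 1 so no torsion. So H_0 ≅ Z.
rank ∂_1 = 6, rank ∂_2 = 13 ⇒ b_1 = 21 − 6 − 13 = 2; all invariant factors of ∂_2 are 1 so no torsion. So H_1 ≅ Z^2.
rank ∂_2 = 13, rank ∂_3 = 0 ⇒ b_2 = 14 − 13 − 0 = 1. So H_2 ≅ Z.

H_0 = Z,  H_1 = Z^2,  H_2 = Z.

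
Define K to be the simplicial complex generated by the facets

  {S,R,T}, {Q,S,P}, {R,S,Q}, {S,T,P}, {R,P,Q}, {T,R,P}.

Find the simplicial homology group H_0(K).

H_0 = Z.

Fix the vertex order P < Q < R < S < T and write every simplex with vertices in increasing order. Then dim K = 2 and the simplices of K are:

  0-simplices (5): P, Q, R, S, T
  1-simplices (9): PQ, PR, PS, PT, QR, QS, RS, RT, ST
  2-simplices (6): PQR, PQS, PRT, PST, QRS, RST

so the chain groups are C_0 ≅ Z^5, C_1 ≅ Z^9, C_2 ≅ Z^6.

∂_1: C_1 → C_0 is given by ∂[p,q] = [q] − [p]. For instance
  ∂QR = R − Q.
The resulting 5×9 matrix has rank 4, and its Smith normal form has invariant factors (1,1,1,1).

Boundary ∂_2: C_2 → C_1 maps a triangle to the signed sum of its edges. For instance
  ∂PQS = QS − PS + PQ,
  ∂QRS = RS − QS + QR.
The resulting 9×6 matrix has rank 5, and its Smith normal form has invariant factors (1,1,1,1,1).

Reading off H_k = ker ∂_k / im ∂_{k+1}:

  H_0: rank C_0 − rank ∂_1 = 5 − 4 = 1, and the invariant factors of ∂_1 are all 1, so H_0 ≅ Z.

(K is a triangulation of the 2-sphere S^2.)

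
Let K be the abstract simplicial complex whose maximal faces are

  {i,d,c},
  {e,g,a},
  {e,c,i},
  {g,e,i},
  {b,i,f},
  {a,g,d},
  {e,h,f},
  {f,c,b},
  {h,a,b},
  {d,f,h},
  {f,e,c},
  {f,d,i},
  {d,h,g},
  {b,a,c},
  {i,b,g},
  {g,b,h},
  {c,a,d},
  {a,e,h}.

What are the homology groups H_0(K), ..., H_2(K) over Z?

Fix the vertex order a < b < c < d < e < f < g < h < i and write every simplex with vertices in increasing order. Then dim K = 2 and the simplices of K are:

  0-simplices (9): a, b, c, d, e, f, g, h, i
  1-simplices (27): ab, ac, ad, ae, ag, ah, bc, bf, bg, bh, bi, cd, ce, cf, ci, df, dg, dh, di, ef, eg, eh, ei, fh, fi, gh, gi
  2-simplices (18): abc, abh, acd, adg, aeg, aeh, bcf, bfi, bgh, bgi, cdi, cef, cei, dfh, dfi, dgh, efh, egi

so the chain groups are C_0 ≅ Z^9, C_1 ≅ Z^27, C_2 ≅ Z^18.

Boundary ∂_1: C_1 → C_0 is given by ∂[p,q] = [q] − [p]. For instance
  ∂fh = h − f.
The resulting 9×27 matrix has rank 8, and its Smith normal form has invariant factors (1,1,1,1,1,1,1,1).

∂_2: C_2 → C_1 acts by ∂[p,q,r] = [q,r] − [p,r] + [p,q]. For instance
  ∂bgi = gi − bi + bg,
  ∂abc = bc − ac + ab.
As a 27×18 matrix over Z this has rank 18, with invariant factors (1,1,1,1,1,1,1,1,1,1,1,1,1,1,1,1,1,2).

From H_k ≅ ker(∂_k) / im(∂_{k+1}) we obtain:

  H_0: rank C_0 − rank ∂_1 = 9 − 8 = 1, and the invariant factors of ∂_1 are all 1, so H_0 ≅ Z.
  H_1: rank ker ∂_1 − rank ∂_2 = (27 − 8) − 18 = 1, and ∂_2 has invariant factor 2 > 1, so H_1 ≅ Z ⊕ Z_2.
  H_2: rank ker ∂_2 − rank ∂_3 = (18 − 18) − 0 = 0, and there is no ∂_3, so H_2 ≅ 0.

H_0 ≅ Z,  H_1 ≅ Z ⊕ Z_2,  H_2 = 0.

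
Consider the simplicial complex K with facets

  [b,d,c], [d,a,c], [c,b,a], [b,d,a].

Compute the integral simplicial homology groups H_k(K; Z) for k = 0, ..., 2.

K has 4 vertices, 6 edges, 4 triangles.
rank ∂_0 = 0, rank ∂_1 = 3 ⇒ b_0 = 4 − 0 − 3 = 1; all invariant factors of ∂_1 are 1 so no torsion. So H_0 = Z.
rank ∂_1 = 3, rank ∂_2 = 3 ⇒ b_1 = 6 − 3 − 3 = 0; all invariant factors of ∂_2 are 1 so no torsion. So H_1 = 0.
rank ∂_2 = 3, rank ∂_3 = 0 ⇒ b_2 = 4 − 3 − 0 = 1. So H_2 = Z.

H_0 = Z,  H_1 = 0,  H_2 = Z.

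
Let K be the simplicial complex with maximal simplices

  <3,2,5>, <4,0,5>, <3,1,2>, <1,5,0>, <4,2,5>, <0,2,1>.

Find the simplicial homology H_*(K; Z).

H_0 = Z,  H_1 = Z,  H_2 = 0.

Take the total order 0 < 1 < 2 < 3 < 4 < 5 on the vertex set. Then K (dimension 2) consists of the simplices:

  0-simplices (6): [0], [1], [2], [3], [4], [5]
  1-simplices (12): [0,1], [0,2], [0,4], [0,5], [1,2], [1,3], [1,5], [2,3], [2,4], [2,5], [3,5], [4,5]
  2-simplices (6): [0,1,2], [0,1,5], [0,4,5], [1,2,3], [2,3,5], [2,4,5]

Hence C_0 ≅ Z^6, C_1 ≅ Z^12, C_2 ≅ Z^6.

Boundary ∂_1: C_1 → C_0 maps an edge to its endpoints' difference, ∂[p,q] = q − p. For instance
  ∂[0,1] = [1] − [0].
As a 6×12 matrix over Z this has rank 5, with invariant factors (1,1,1,1,1).

∂_2: C_2 → C_1 sends each 2-simplex [p,q,r] to [q,r] − [p,r] + [p,q]. For instance
  ∂[2,3,5] = [3,5] − [2,5] + [2,3],
  ∂[0,1,5] = [1,5] − [0,5] + [0,1].
The 12×6 boundary matrix has rank 6 and Smith normal form diag(1,1,1,1,1,1).

Reading off H_k = ker ∂_k / im ∂_{k+1}:

  H_0: rank C_0 − rank ∂_1 = 6 − 5 = 1, and the invariant factors of ∂_1 are all 1, so H_0 = Z.
  H_1: rank ker ∂_1 − rank ∂_2 = (12 − 5) − 6 = 1, and the invariant factors of ∂_2 are all 1, so H_1 = Z.
  H_2: rank ker ∂_2 − rank ∂_3 = (6 − 6) − 0 = 0, and there is no ∂_3, so H_2 = 0.

As a check, the Euler characteristic is 6 − 12 + 6 = 0, which agrees with 1 − 1 + 0 = 0.
(K is a triangulation of the cylinder S^1 x I.)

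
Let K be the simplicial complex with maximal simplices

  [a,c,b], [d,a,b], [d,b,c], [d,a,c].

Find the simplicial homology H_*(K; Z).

H_0 = Z,  H_1 = 0,  H_2 = Z.

Fix the vertex order a < b < c < d and write every simplex with vertices in increasing order. Then dim K = 2 and the simplices of K are:

  0-simplices (4): a, b, c, d
  1-simplices (6): ab, ac, ad, bc, bd, cd
  2-simplices (4): abc, abd, acd, bcd

Hence C_0 ≅ Z^4, C_1 ≅ Z^6, C_2 ≅ Z^4.

∂_1: C_1 → C_0 sends each edge [p,q] (with p < q) to q − p.
This gives a 4×6 integer matrix of rank 3; reducing to Smith normal form yields diagonal entries (1,1,1).

∂_2: C_2 → C_1 acts by ∂[p,q,r] = [q,r] − [p,r] + [p,q]. For instance
  ∂acd = cd − ad + ac,
  ∂abc = bc − ac + ab.
The resulting 6×4 matrix has rank 3, and its Smith normal form has invariant factors (1,1,1).

From H_k ≅ ker(∂_k) / im(∂_{k+1}) we obtain:

  H_0: rank C_0 − rank ∂_1 = 4 − 3 = 1, and the invariant factors of ∂_1 are all 1, so H_0 ≅ Z.
  H_1: rank ker ∂_1 − rank ∂_2 = (6 − 3) − 3 = 0, and the invariant factors of ∂_2 are all 1, so H_1 ≅ 0.
  H_2: rank ker ∂_2 − rank ∂_3 = (4 − 3) − 0 = 1, and there is no ∂_3, so H_2 ≅ Z.

(K is a triangulation of the 2-sphere S^2.)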